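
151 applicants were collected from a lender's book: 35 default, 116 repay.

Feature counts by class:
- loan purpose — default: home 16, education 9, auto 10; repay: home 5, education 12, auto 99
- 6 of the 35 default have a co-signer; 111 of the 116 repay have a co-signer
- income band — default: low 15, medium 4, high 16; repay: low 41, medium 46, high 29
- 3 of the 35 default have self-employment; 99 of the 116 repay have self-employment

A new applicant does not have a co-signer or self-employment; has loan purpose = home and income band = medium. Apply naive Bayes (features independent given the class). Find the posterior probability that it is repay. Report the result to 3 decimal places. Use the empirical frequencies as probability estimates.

default: (35/151) × (16/35) × (29/35) × (4/35) × (32/35) ≈ 0.00917375
repay: (116/151) × (5/116) × (5/116) × (46/116) × (17/116) ≈ 0.0000829461
P(repay | x) = 0.0000829461 / 0.0092566961 ≈ 0.009

0.009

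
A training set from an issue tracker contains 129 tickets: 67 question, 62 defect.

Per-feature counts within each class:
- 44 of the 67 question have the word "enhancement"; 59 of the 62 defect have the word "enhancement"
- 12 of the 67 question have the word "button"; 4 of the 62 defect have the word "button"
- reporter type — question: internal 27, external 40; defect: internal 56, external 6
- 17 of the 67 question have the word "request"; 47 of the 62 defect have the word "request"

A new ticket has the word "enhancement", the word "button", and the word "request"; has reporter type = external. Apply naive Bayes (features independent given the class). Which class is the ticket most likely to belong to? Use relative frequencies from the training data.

question

question: (67/129) × (44/67) × (12/67) × (40/67) × (17/67) ≈ 0.00925398
defect: (62/129) × (59/62) × (4/62) × (6/62) × (47/62) ≈ 0.00216469
Highest score → question.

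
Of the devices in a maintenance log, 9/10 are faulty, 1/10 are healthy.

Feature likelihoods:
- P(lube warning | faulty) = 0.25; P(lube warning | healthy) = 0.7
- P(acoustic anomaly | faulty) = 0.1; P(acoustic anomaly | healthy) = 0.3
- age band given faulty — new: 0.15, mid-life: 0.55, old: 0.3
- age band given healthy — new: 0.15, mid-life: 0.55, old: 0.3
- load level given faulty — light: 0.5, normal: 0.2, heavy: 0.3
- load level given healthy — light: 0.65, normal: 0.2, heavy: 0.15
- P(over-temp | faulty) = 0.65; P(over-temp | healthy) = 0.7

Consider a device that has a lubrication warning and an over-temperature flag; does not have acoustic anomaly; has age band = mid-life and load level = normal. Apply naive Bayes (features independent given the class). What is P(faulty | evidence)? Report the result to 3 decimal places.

faulty: 0.9 × 0.25 × (1−0.1) × 0.55 × 0.2 × 0.65 = 0.01447875
healthy: 0.1 × 0.7 × (1−0.3) × 0.55 × 0.2 × 0.7 = 0.003773
P(faulty | x) = 0.01447875 / 0.01825175 ≈ 0.793

0.793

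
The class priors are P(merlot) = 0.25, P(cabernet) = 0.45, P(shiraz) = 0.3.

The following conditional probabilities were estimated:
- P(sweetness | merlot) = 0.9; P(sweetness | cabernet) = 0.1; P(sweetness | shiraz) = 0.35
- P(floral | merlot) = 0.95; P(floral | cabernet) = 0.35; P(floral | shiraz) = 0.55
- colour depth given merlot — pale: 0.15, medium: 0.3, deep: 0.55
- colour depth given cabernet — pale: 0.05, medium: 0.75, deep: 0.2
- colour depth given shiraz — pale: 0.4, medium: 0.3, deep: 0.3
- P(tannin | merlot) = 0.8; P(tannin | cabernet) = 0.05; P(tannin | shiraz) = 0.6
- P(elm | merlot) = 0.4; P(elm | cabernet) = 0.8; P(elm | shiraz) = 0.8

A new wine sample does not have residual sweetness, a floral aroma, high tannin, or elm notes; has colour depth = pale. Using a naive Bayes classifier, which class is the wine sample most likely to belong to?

merlot: 0.25 × (1−0.9) × (1−0.95) × 0.15 × (1−0.8) × (1−0.4) = 0.0000225
cabernet: 0.45 × (1−0.1) × (1−0.35) × 0.05 × (1−0.05) × (1−0.8) = 0.002500875
shiraz: 0.3 × (1−0.35) × (1−0.55) × 0.4 × (1−0.6) × (1−0.8) = 0.002808
Highest score → shiraz.

shiraz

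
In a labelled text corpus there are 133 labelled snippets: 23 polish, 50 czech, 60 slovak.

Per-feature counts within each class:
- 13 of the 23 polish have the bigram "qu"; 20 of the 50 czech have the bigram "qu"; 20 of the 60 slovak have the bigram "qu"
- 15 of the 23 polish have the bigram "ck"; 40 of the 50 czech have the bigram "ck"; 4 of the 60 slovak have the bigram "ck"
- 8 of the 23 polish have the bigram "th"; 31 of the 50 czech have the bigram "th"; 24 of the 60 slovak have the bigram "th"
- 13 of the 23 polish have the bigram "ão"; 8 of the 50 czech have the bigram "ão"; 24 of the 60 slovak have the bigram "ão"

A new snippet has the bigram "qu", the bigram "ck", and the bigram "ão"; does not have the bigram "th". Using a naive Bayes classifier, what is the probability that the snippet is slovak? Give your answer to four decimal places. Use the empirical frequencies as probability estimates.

polish: (23/133) × (13/23) × (15/23) × (15/23) × (13/23) ≈ 0.0234982
czech: (50/133) × (20/50) × (40/50) × (19/50) × (8/50) ≈ 0.00731429
slovak: (60/133) × (20/60) × (4/60) × (36/60) × (24/60) ≈ 0.00240602
P(slovak | x) = 0.00240602 / 0.03321851 ≈ 0.0724

0.0724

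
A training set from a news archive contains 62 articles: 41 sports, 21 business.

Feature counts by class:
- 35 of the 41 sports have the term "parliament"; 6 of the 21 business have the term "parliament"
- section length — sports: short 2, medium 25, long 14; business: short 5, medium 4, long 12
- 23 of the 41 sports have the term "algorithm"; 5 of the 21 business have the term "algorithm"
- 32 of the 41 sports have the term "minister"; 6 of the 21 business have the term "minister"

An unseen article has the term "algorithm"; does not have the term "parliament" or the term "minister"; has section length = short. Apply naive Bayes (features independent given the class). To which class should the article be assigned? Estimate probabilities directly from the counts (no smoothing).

sports: (41/62) × (6/41) × (2/41) × (23/41) × (9/41) ≈ 0.000581311
business: (21/62) × (15/21) × (5/21) × (5/21) × (15/21) ≈ 0.00979655
Highest score → business.

business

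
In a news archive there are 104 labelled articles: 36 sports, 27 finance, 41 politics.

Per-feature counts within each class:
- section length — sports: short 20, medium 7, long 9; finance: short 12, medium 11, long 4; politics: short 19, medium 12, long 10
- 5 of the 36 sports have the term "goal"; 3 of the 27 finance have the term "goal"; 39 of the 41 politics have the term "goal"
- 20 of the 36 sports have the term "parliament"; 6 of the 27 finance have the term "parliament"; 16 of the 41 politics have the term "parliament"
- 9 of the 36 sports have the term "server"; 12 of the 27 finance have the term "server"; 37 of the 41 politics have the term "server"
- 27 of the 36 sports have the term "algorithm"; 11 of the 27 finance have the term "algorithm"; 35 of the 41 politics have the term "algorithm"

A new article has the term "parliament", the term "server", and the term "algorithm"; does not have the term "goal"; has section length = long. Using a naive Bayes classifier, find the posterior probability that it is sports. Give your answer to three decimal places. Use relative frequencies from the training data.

0.736

sports: (36/104) × (9/36) × (31/36) × (20/36) × (9/36) × (27/36) ≈ 0.00776242
finance: (27/104) × (4/27) × (24/27) × (6/27) × (12/27) × (11/27) ≈ 0.00137565
politics: (41/104) × (10/41) × (2/41) × (16/41) × (37/41) × (35/41) ≈ 0.0014101
P(sports | x) = 0.00776242 / 0.01054817 ≈ 0.736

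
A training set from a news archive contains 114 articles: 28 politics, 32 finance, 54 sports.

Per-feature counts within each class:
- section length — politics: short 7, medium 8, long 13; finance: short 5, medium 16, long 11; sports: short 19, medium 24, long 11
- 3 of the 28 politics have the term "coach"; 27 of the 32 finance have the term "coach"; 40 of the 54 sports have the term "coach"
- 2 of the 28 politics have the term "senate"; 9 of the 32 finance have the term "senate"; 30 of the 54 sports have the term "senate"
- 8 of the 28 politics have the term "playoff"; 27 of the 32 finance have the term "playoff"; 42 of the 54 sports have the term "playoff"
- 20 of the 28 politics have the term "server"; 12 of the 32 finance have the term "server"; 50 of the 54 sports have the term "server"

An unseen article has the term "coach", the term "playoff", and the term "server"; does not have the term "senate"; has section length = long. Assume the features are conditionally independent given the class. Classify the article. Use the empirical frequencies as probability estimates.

politics: (28/114) × (13/28) × (3/28) × (26/28) × (8/28) × (20/28) ≈ 0.00231537
finance: (32/114) × (11/32) × (27/32) × (23/32) × (27/32) × (12/32) ≈ 0.018515
sports: (54/114) × (11/54) × (40/54) × (24/54) × (42/54) × (50/54) ≈ 0.0228772
Highest score → sports.

sports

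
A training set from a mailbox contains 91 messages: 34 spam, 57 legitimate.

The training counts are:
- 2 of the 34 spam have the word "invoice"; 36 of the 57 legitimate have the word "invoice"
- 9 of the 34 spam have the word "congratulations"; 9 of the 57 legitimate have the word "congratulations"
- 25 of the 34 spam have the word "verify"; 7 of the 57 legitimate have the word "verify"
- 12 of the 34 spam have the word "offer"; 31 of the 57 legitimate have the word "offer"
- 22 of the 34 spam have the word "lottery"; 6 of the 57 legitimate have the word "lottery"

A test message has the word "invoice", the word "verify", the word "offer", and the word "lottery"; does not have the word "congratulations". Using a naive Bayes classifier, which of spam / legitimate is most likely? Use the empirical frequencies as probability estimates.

spam

spam: (34/91) × (2/34) × (25/34) × (25/34) × (12/34) × (22/34) ≈ 0.00271367
legitimate: (57/91) × (36/57) × (48/57) × (7/57) × (31/57) × (6/57) ≈ 0.00234215
Highest score → spam.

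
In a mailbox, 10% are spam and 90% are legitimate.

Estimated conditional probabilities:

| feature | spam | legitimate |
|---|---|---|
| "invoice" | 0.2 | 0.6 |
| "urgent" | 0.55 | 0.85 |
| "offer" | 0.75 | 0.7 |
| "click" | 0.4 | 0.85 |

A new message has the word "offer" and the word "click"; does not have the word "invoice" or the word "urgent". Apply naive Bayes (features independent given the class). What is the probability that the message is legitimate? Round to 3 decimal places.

spam: 0.1 × (1−0.2) × (1−0.55) × 0.75 × 0.4 = 0.0108
legitimate: 0.9 × (1−0.6) × (1−0.85) × 0.7 × 0.85 = 0.03213
P(legitimate | x) = 0.03213 / 0.04293 ≈ 0.748

0.748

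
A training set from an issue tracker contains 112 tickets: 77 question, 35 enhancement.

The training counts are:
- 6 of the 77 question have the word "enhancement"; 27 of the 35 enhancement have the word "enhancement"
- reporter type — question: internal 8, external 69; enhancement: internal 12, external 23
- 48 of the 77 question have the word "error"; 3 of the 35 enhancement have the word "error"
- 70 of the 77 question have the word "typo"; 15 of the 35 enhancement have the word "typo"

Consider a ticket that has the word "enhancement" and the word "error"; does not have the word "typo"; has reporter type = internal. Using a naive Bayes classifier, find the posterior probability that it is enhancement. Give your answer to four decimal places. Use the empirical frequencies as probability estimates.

0.9277

question: (77/112) × (6/77) × (8/77) × (48/77) × (7/77) ≈ 0.000315421
enhancement: (35/112) × (27/35) × (12/35) × (3/35) × (20/35) ≈ 0.00404831
P(enhancement | x) = 0.00404831 / 0.004363731 ≈ 0.9277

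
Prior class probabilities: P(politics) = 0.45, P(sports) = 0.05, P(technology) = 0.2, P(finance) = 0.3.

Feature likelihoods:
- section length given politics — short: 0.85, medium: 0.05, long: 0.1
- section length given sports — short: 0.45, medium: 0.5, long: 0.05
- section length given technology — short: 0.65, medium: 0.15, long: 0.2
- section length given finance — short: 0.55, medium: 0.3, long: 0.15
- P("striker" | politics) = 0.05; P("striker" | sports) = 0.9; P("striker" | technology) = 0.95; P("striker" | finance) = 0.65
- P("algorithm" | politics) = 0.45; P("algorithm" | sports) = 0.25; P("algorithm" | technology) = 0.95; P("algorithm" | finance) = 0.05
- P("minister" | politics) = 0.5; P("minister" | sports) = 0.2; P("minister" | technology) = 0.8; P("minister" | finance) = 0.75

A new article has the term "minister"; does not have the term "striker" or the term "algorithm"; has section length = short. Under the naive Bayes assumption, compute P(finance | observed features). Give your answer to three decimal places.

0.290

politics: 0.45 × 0.85 × (1−0.05) × (1−0.45) × 0.5 = 0.099928125
sports: 0.05 × 0.45 × (1−0.9) × (1−0.25) × 0.2 = 0.0003375
technology: 0.2 × 0.65 × (1−0.95) × (1−0.95) × 0.8 = 0.00026
finance: 0.3 × 0.55 × (1−0.65) × (1−0.05) × 0.75 = 0.041146875
P(finance | x) = 0.041146875 / 0.1416725 ≈ 0.290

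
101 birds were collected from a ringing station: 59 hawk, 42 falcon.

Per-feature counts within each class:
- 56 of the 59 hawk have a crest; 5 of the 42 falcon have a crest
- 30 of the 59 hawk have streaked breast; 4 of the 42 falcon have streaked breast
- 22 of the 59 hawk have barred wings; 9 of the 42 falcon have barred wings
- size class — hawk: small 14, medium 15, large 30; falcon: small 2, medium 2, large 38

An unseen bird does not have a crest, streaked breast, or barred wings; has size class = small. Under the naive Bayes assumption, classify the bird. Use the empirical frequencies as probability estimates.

hawk: (59/101) × (3/59) × (29/59) × (37/59) × (14/59) ≈ 0.00217256
falcon: (42/101) × (37/42) × (38/42) × (33/42) × (2/42) ≈ 0.0124011
Highest score → falcon.

falcon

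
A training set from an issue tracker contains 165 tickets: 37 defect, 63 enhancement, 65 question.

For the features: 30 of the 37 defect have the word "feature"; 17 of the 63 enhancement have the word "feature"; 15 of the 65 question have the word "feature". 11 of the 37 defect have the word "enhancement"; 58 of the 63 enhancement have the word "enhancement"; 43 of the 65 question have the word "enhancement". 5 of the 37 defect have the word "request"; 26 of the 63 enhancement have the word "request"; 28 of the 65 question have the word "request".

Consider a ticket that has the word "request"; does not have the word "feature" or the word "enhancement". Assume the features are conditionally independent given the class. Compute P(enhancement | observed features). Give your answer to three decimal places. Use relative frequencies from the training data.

0.159

defect: (37/165) × (7/37) × (26/37) × (5/37) ≈ 0.0040286
enhancement: (63/165) × (46/63) × (5/63) × (26/63) ≈ 0.00913137
question: (65/165) × (50/65) × (22/65) × (28/65) ≈ 0.0441815
P(enhancement | x) = 0.00913137 / 0.05734147 ≈ 0.159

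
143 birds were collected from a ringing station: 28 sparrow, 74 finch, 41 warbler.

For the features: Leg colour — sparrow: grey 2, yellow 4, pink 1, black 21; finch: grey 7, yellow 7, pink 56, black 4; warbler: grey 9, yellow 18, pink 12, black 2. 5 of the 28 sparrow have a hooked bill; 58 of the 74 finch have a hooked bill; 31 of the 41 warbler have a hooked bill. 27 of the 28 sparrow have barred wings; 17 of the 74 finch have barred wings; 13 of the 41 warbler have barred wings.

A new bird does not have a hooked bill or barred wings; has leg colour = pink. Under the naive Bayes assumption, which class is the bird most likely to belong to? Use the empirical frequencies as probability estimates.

finch

sparrow: (28/143) × (1/28) × (23/28) × (1/28) ≈ 0.000205152
finch: (74/143) × (56/74) × (16/74) × (57/74) ≈ 0.0652204
warbler: (41/143) × (12/41) × (10/41) × (28/41) ≈ 0.0139777
Highest score → finch.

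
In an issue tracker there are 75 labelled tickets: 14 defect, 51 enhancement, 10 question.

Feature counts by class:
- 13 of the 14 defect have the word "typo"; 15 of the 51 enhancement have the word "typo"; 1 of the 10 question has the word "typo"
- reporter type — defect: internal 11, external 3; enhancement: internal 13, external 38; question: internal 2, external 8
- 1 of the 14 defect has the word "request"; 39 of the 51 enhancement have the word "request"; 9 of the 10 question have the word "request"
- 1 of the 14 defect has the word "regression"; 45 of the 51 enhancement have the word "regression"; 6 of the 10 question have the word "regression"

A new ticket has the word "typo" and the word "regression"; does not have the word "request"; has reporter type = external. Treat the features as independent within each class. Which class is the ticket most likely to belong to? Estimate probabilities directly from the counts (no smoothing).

defect: (14/75) × (13/14) × (3/14) × (13/14) × (1/14) ≈ 0.00246356
enhancement: (51/75) × (15/51) × (38/51) × (12/51) × (45/51) ≈ 0.0309383
question: (10/75) × (1/10) × (8/10) × (1/10) × (6/10) = 0.00064
Highest score → enhancement.

enhancement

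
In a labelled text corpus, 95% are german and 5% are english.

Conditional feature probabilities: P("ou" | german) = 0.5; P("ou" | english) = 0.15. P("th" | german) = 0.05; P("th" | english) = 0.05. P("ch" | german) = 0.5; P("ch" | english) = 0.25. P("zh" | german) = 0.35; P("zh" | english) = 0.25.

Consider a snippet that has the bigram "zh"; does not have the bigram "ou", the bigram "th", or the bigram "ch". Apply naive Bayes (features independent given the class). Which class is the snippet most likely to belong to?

german: 0.95 × (1−0.5) × (1−0.05) × (1−0.5) × 0.35 = 0.07896875
english: 0.05 × (1−0.15) × (1−0.05) × (1−0.25) × 0.25 = 0.0075703125
Highest score → german.

german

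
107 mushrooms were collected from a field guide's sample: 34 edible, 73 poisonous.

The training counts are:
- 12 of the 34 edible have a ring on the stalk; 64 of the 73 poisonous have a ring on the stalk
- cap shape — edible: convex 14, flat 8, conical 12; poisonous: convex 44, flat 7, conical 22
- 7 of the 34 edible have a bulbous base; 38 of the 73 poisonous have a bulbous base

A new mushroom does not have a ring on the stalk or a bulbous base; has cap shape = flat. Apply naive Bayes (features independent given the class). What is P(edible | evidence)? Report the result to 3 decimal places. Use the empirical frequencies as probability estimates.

edible: (34/107) × (22/34) × (8/34) × (27/34) ≈ 0.038418
poisonous: (73/107) × (9/73) × (7/73) × (35/73) ≈ 0.00386704
P(edible | x) = 0.038418 / 0.04228504 ≈ 0.909

0.909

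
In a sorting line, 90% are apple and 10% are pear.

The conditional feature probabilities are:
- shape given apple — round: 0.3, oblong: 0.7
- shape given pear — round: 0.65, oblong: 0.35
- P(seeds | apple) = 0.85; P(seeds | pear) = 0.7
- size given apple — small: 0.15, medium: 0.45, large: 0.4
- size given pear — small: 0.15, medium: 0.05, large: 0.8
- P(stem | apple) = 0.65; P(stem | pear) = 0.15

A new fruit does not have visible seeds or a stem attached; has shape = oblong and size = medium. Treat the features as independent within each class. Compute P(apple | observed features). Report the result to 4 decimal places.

apple: 0.9 × 0.7 × (1−0.85) × 0.45 × (1−0.65) = 0.01488375
pear: 0.1 × 0.35 × (1−0.7) × 0.05 × (1−0.15) = 0.00044625
P(apple | x) = 0.01488375 / 0.01533 ≈ 0.9709

0.9709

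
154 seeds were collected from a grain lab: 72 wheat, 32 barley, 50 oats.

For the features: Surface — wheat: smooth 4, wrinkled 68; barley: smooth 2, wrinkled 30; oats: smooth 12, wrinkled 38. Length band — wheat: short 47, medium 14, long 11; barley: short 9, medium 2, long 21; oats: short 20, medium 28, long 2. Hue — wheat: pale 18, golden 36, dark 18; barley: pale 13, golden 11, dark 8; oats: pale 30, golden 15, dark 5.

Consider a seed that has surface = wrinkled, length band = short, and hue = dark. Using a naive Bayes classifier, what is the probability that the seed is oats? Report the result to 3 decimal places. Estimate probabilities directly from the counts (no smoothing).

wheat: (72/154) × (68/72) × (47/72) × (18/72) ≈ 0.0720599
barley: (32/154) × (30/32) × (9/32) × (8/32) ≈ 0.0136972
oats: (50/154) × (38/50) × (20/50) × (5/50) ≈ 0.00987013
P(oats | x) = 0.00987013 / 0.09562723 ≈ 0.103

0.103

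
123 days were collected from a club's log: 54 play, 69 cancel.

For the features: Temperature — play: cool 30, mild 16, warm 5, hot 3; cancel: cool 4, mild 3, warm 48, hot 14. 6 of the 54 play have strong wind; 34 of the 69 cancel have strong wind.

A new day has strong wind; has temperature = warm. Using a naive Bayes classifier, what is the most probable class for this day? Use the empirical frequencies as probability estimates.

cancel

play: (54/123) × (5/54) × (6/54) ≈ 0.00451671
cancel: (69/123) × (48/69) × (34/69) ≈ 0.192294
Highest score → cancel.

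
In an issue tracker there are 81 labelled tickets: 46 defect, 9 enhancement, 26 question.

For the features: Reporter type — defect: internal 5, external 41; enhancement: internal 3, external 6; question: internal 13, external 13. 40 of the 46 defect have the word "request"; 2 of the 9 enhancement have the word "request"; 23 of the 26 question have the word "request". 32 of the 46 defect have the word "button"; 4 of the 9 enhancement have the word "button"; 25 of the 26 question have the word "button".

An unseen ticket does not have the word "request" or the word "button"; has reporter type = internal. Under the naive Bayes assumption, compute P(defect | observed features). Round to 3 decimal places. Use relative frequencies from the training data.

0.128

defect: (46/81) × (5/46) × (6/46) × (14/46) ≈ 0.00245047
enhancement: (9/81) × (3/9) × (7/9) × (5/9) ≈ 0.0160037
question: (26/81) × (13/26) × (3/26) × (1/26) ≈ 0.000712251
P(defect | x) = 0.00245047 / 0.019166421 ≈ 0.128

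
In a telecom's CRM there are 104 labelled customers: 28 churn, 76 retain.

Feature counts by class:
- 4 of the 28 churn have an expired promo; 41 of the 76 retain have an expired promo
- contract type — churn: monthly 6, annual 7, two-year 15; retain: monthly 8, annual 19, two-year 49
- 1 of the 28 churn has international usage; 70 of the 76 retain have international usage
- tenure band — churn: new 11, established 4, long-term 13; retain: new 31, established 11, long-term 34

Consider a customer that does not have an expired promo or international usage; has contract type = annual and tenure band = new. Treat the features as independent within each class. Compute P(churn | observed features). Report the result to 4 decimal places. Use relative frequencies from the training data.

churn: (28/104) × (24/28) × (7/28) × (27/28) × (11/28) ≈ 0.0218554
retain: (76/104) × (35/76) × (19/76) × (6/76) × (31/76) ≈ 0.00270932
P(churn | x) = 0.0218554 / 0.02456472 ≈ 0.8897

0.8897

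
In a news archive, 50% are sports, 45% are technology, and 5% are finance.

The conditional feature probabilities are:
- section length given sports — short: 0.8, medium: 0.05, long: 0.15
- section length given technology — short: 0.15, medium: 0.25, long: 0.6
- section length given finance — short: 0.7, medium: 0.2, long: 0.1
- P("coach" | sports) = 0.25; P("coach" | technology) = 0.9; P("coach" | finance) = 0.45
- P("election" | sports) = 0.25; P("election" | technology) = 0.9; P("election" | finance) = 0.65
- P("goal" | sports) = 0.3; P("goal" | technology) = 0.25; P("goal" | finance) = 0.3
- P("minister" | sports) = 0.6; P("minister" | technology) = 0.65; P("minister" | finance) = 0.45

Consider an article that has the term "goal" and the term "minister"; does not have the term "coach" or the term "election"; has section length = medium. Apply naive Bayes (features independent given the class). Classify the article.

sports

sports: 0.5 × 0.05 × (1−0.25) × (1−0.25) × 0.3 × 0.6 = 0.00253125
technology: 0.45 × 0.25 × (1−0.9) × (1−0.9) × 0.25 × 0.65 = 0.0001828125
finance: 0.05 × 0.2 × (1−0.45) × (1−0.65) × 0.3 × 0.45 = 0.000259875
Highest score → sports.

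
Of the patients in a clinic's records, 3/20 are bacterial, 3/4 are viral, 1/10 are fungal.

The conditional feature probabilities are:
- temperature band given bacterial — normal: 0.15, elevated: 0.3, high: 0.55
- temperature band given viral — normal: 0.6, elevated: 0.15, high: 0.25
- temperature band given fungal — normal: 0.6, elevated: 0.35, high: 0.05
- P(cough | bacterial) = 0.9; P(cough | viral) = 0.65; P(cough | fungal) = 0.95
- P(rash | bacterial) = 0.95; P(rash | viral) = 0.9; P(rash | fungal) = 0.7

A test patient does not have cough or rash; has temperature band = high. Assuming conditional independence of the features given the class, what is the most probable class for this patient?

viral

bacterial: 0.15 × 0.55 × (1−0.9) × (1−0.95) = 0.0004125
viral: 0.75 × 0.25 × (1−0.65) × (1−0.9) = 0.0065625
fungal: 0.1 × 0.05 × (1−0.95) × (1−0.7) = 0.000075
Highest score → viral.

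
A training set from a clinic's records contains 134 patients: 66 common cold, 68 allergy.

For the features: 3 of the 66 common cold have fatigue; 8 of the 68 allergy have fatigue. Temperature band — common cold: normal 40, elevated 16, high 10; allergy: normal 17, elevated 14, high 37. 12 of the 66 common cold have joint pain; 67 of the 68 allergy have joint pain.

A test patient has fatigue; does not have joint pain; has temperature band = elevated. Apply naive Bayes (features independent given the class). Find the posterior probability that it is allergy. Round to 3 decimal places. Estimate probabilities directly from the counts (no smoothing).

0.039

common cold: (66/134) × (3/66) × (16/66) × (54/66) ≈ 0.00444061
allergy: (68/134) × (8/68) × (14/68) × (1/68) ≈ 0.000180757
P(allergy | x) = 0.000180757 / 0.004621367 ≈ 0.039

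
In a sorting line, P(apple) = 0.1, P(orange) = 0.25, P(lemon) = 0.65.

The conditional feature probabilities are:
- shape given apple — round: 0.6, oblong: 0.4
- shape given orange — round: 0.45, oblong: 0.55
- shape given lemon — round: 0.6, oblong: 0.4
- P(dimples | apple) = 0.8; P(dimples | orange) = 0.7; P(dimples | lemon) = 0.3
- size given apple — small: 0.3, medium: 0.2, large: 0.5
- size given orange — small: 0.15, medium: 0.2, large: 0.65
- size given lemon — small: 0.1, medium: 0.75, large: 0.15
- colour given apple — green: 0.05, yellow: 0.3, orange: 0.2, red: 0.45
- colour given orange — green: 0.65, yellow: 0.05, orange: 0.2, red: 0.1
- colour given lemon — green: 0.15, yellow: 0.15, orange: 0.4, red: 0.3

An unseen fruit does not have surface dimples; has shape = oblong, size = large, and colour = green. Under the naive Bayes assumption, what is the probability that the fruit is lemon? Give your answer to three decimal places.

apple: 0.1 × 0.4 × (1−0.8) × 0.5 × 0.05 = 0.0002
orange: 0.25 × 0.55 × (1−0.7) × 0.65 × 0.65 = 0.017428125
lemon: 0.65 × 0.4 × (1−0.3) × 0.15 × 0.15 = 0.004095
P(lemon | x) = 0.004095 / 0.021723125 ≈ 0.189

0.189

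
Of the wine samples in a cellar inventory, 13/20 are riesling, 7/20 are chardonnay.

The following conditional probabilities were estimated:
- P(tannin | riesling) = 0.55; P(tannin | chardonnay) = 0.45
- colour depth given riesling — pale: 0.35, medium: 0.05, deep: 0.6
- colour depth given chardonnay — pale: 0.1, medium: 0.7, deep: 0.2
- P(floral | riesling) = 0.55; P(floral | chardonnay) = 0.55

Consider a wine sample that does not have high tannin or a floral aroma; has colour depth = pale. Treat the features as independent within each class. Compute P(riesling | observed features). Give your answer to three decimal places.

0.842

riesling: 0.65 × (1−0.55) × 0.35 × (1−0.55) = 0.04606875
chardonnay: 0.35 × (1−0.45) × 0.1 × (1−0.55) = 0.0086625
P(riesling | x) = 0.04606875 / 0.05473125 ≈ 0.842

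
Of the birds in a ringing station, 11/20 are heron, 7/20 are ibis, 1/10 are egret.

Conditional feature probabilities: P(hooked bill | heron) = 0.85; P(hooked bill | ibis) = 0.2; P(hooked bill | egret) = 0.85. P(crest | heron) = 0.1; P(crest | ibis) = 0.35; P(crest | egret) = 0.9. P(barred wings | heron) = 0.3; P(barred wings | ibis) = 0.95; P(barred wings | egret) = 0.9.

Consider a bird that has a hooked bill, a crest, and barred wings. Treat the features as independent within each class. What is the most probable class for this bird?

heron: 0.55 × 0.85 × 0.1 × 0.3 = 0.014025
ibis: 0.35 × 0.2 × 0.35 × 0.95 = 0.023275
egret: 0.1 × 0.85 × 0.9 × 0.9 = 0.06885
Highest score → egret.

egret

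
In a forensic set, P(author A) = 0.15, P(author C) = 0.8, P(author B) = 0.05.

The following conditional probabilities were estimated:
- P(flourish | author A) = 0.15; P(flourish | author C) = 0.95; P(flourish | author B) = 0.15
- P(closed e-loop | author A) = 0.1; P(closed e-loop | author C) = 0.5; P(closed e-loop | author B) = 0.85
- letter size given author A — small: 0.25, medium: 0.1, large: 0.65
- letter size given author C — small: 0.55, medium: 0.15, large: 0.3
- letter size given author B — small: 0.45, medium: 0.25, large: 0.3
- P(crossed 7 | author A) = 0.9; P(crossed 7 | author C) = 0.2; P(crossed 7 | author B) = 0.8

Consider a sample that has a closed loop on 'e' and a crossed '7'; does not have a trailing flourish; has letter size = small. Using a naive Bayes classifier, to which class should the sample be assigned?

author A: 0.15 × (1−0.15) × 0.1 × 0.25 × 0.9 = 0.00286875
author C: 0.8 × (1−0.95) × 0.5 × 0.55 × 0.2 = 0.0022
author B: 0.05 × (1−0.15) × 0.85 × 0.45 × 0.8 = 0.013005
Highest score → author B.

author B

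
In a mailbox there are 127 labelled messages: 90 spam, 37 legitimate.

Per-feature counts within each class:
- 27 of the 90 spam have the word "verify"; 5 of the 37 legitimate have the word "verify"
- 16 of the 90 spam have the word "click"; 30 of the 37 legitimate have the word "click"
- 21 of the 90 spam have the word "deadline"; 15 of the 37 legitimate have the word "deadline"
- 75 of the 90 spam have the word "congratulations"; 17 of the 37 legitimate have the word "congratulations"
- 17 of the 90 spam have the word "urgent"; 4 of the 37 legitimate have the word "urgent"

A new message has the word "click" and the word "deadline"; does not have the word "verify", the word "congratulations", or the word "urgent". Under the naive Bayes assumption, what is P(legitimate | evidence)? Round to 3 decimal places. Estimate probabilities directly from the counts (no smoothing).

spam: (90/127) × (63/90) × (16/90) × (21/90) × (15/90) × (73/90) ≈ 0.00278176
legitimate: (37/127) × (32/37) × (30/37) × (15/37) × (20/37) × (33/37) ≈ 0.0399297
P(legitimate | x) = 0.0399297 / 0.04271146 ≈ 0.935

0.935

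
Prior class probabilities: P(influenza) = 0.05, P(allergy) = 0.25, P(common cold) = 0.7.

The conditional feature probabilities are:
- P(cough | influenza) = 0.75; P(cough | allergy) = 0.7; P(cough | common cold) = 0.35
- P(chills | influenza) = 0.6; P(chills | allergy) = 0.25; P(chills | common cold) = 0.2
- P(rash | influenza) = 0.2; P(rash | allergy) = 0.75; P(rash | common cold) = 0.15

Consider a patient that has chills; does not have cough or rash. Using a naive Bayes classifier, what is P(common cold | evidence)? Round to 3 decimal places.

0.879

influenza: 0.05 × (1−0.75) × 0.6 × (1−0.2) = 0.006
allergy: 0.25 × (1−0.7) × 0.25 × (1−0.75) = 0.0046875
common cold: 0.7 × (1−0.35) × 0.2 × (1−0.15) = 0.07735
P(common cold | x) = 0.07735 / 0.0880375 ≈ 0.879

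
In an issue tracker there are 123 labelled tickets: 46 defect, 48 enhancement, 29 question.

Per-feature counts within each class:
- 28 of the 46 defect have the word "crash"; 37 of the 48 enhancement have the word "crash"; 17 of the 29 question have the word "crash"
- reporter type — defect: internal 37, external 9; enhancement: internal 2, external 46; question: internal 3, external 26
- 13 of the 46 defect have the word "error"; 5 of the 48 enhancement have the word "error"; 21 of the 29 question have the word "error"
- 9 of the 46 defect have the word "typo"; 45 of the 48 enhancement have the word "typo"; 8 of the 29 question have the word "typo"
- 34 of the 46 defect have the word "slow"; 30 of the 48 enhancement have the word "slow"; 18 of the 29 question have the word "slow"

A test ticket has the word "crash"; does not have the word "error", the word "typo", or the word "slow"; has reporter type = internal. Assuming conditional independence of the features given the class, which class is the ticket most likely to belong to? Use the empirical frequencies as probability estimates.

defect

defect: (46/123) × (28/46) × (37/46) × (33/46) × (37/46) × (12/46) ≈ 0.0275626
enhancement: (48/123) × (37/48) × (2/48) × (43/48) × (3/48) × (18/48) ≈ 0.000263162
question: (29/123) × (17/29) × (3/29) × (8/29) × (21/29) × (11/29) ≈ 0.00108337
Highest score → defect.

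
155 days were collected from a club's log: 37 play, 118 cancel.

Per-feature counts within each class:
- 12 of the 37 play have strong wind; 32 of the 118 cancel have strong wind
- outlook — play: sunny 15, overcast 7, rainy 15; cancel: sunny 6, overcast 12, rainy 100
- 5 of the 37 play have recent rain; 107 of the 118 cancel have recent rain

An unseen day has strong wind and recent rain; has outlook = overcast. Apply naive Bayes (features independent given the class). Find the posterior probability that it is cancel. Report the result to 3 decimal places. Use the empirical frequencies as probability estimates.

0.906

play: (37/155) × (12/37) × (7/37) × (5/37) ≈ 0.00197931
cancel: (118/155) × (32/118) × (12/118) × (107/118) ≈ 0.0190379
P(cancel | x) = 0.0190379 / 0.02101721 ≈ 0.906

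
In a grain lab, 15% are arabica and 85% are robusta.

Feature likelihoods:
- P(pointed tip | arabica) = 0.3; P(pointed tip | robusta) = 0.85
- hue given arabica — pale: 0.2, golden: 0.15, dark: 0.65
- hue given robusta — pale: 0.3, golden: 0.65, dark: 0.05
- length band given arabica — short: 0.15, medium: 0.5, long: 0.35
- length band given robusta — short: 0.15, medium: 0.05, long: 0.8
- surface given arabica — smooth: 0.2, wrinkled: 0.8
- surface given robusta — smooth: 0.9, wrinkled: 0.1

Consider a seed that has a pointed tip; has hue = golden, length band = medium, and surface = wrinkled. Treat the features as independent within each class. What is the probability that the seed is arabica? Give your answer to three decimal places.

0.535

arabica: 0.15 × 0.3 × 0.15 × 0.5 × 0.8 = 0.0027
robusta: 0.85 × 0.85 × 0.65 × 0.05 × 0.1 = 0.002348125
P(arabica | x) = 0.0027 / 0.005048125 ≈ 0.535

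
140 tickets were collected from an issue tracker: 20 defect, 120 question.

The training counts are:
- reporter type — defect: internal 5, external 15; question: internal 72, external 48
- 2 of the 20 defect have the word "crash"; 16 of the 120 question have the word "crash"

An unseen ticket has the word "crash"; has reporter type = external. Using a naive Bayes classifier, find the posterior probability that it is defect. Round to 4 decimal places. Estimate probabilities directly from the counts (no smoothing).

defect: (20/140) × (15/20) × (2/20) ≈ 0.0107143
question: (120/140) × (48/120) × (16/120) ≈ 0.0457143
P(defect | x) = 0.0107143 / 0.0564286 ≈ 0.1899

0.1899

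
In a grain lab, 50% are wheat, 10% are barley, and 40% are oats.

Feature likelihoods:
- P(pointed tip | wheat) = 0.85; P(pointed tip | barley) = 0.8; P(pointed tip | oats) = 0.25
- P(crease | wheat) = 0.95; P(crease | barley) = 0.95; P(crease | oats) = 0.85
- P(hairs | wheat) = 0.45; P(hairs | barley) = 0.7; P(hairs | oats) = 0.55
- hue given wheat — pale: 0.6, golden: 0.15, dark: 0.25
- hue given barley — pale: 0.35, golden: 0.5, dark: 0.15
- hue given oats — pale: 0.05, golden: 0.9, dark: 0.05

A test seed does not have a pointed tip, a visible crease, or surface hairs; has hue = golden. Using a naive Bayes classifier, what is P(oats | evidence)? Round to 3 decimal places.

0.975

wheat: 0.5 × (1−0.85) × (1−0.95) × (1−0.45) × 0.15 = 0.000309375
barley: 0.1 × (1−0.8) × (1−0.95) × (1−0.7) × 0.5 = 0.00015
oats: 0.4 × (1−0.25) × (1−0.85) × (1−0.55) × 0.9 = 0.018225
P(oats | x) = 0.018225 / 0.018684375 ≈ 0.975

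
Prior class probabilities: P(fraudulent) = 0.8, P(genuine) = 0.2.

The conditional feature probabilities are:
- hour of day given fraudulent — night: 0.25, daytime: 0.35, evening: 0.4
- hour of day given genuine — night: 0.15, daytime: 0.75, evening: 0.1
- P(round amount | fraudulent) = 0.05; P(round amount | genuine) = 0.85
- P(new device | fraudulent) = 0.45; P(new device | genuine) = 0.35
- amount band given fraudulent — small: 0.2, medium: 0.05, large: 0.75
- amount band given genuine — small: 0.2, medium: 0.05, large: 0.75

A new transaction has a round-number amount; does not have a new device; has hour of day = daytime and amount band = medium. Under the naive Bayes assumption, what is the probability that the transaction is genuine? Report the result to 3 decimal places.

fraudulent: 0.8 × 0.35 × 0.05 × (1−0.45) × 0.05 = 0.000385
genuine: 0.2 × 0.75 × 0.85 × (1−0.35) × 0.05 = 0.00414375
P(genuine | x) = 0.00414375 / 0.00452875 ≈ 0.915

0.915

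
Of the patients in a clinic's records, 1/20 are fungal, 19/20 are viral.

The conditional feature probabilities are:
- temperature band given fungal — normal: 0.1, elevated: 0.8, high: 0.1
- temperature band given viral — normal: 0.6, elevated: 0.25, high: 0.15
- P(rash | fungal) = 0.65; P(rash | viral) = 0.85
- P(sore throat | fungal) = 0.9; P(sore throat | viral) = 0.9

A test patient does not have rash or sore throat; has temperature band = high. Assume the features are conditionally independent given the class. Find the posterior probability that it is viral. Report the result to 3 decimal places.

fungal: 0.05 × 0.1 × (1−0.65) × (1−0.9) = 0.000175
viral: 0.95 × 0.15 × (1−0.85) × (1−0.9) = 0.0021375
P(viral | x) = 0.0021375 / 0.0023125 ≈ 0.924

0.924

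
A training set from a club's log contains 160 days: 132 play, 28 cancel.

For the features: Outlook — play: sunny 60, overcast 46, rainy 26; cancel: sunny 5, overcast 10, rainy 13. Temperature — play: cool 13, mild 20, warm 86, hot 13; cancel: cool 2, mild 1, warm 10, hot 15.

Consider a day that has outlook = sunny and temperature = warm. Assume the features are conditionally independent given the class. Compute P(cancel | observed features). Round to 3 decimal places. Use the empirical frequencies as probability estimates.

play: (132/160) × (60/132) × (86/132) ≈ 0.244318
cancel: (28/160) × (5/28) × (10/28) ≈ 0.0111607
P(cancel | x) = 0.0111607 / 0.2554787 ≈ 0.044

0.044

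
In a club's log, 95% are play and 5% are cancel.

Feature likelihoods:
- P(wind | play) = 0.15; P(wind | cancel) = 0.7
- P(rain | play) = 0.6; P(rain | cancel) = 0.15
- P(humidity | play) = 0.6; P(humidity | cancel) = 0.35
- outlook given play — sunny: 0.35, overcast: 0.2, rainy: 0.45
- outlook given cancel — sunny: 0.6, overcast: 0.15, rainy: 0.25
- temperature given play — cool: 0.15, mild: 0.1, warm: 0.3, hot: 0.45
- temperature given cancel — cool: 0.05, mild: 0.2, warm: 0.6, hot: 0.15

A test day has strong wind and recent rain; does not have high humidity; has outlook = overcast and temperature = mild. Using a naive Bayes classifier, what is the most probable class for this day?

play: 0.95 × 0.15 × 0.6 × (1−0.6) × 0.2 × 0.1 = 0.000684
cancel: 0.05 × 0.7 × 0.15 × (1−0.35) × 0.15 × 0.2 = 0.000102375
Highest score → play.

play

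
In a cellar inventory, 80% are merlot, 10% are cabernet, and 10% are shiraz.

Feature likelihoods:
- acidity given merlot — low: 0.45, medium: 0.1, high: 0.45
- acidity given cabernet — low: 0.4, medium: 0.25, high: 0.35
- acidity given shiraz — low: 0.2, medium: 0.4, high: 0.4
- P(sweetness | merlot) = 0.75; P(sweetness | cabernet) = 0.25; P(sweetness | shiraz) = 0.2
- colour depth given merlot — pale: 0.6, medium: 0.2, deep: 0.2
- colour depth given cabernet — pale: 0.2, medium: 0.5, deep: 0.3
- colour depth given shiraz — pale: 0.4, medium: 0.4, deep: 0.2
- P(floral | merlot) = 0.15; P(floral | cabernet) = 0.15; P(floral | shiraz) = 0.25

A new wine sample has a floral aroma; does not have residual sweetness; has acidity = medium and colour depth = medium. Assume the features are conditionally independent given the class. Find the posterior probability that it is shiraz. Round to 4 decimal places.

0.6146

merlot: 0.8 × 0.1 × (1−0.75) × 0.2 × 0.15 = 0.0006
cabernet: 0.1 × 0.25 × (1−0.25) × 0.5 × 0.15 = 0.00140625
shiraz: 0.1 × 0.4 × (1−0.2) × 0.4 × 0.25 = 0.0032
P(shiraz | x) = 0.0032 / 0.00520625 ≈ 0.6146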